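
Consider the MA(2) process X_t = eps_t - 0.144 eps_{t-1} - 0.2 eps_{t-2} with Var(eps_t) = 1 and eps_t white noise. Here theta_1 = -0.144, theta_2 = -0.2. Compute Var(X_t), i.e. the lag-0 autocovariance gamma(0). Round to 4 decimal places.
\gamma(0) = 1.0607

For an MA(q) process X_t = eps_t + sum_i theta_i eps_{t-i} with
Var(eps_t) = sigma^2, the variance is
  gamma(0) = sigma^2 * (1 + sum_i theta_i^2).
  sum_i theta_i^2 = (-0.144)^2 + (-0.2)^2 = 0.020736 + 0.04 = 0.060736.
  gamma(0) = 1 * (1 + 0.060736) = 1 * 1.060736 = 1.060736, which rounds to 1.0607.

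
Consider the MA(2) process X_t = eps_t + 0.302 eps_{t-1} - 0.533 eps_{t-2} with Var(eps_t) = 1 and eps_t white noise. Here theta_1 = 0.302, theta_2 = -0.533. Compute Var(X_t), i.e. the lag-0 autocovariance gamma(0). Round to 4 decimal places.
\gamma(0) = 1.3753

For an MA(q) process X_t = eps_t + sum_i theta_i eps_{t-i} with
Var(eps_t) = sigma^2, the variance is
  gamma(0) = sigma^2 * (1 + sum_i theta_i^2).
  sum_i theta_i^2 = (0.302)^2 + (-0.533)^2 = 0.091204 + 0.284089 = 0.375293.
  gamma(0) = 1 * (1 + 0.375293) = 1 * 1.375293 = 1.375293, which rounds to 1.3753.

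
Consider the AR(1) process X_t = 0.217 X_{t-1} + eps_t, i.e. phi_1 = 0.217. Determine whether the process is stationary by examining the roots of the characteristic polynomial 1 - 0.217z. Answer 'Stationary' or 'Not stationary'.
\text{Stationary}

The AR(p) characteristic polynomial is P(z) = 1 - 0.217z.
Stationarity requires all roots to lie outside the unit circle, i.e. |z| > 1 for every root.
This is linear in z: 1 + (-0.217) z = 0  =>  z = -1/(-0.217) = 4.608295,  |z| = 4.608295.
Moduli of all roots: 4.6083.
All moduli strictly greater than 1? Yes.
Verdict: Stationary.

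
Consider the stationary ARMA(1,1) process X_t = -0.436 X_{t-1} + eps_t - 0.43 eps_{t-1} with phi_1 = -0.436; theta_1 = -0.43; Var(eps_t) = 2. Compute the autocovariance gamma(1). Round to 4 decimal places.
\gamma(1) = -2.5395

Multiply the model equation by X_{t-k} and take expectations. With theta_0 = psi_0 = 1 and psi_j the MA(infinity) weights, this gives
  gamma(k) - sum_i phi_i gamma(k-i) = c_k,
  c_k = sigma^2 * sum_{j=k..q} theta_j psi_{j-k}   (c_k = 0 for k > q),
using gamma(-m) = gamma(m).
psi-weights needed (psi_j = theta_j + sum_i phi_i psi_{j-i}):
  psi_1 = theta_1 + phi_1 = -0.43 + (-0.436) = -0.866
Right-hand sides:
  c_0 = sigma^2 (1 + theta_1 psi_1) = 2 * (1 + (-0.43)(-0.866)) = 2 * 1.37238 = 2.74476
  c_1 = sigma^2 theta_1 = 2 * (-0.43) = -0.86
  c_2 = 0
Equations for k = 0 and k = 1 (AR order 1):
  gamma(0) = phi_1 gamma(1) + c_0
  gamma(1) = phi_1 gamma(0) + c_1
Substituting the second into the first: gamma(0) (1 - phi_1^2) = c_0 + phi_1 c_1, so
  gamma(0) = (c_0 + phi_1 c_1) / (1 - phi_1^2) = (2.74476 + (-0.436)(-0.86)) / (1 - (-0.436)^2) = 3.11972 / 0.809904 = 3.851963.
  gamma(1) = phi_1 gamma(0) + c_1 = (-0.436)(3.851963) + (-0.86) = -2.539456.
Therefore gamma(1) = -2.5395 (to 4 decimal places).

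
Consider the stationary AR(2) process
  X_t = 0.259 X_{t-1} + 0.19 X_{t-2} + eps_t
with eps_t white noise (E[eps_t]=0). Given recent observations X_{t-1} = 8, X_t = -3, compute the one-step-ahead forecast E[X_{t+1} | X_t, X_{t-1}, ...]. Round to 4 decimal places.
E[X_{t+1} \mid \mathcal F_t] = 0.7430

For an AR(p) model X_t = c + sum_i phi_i X_{t-i} + eps_t, the
one-step-ahead conditional mean is
  E[X_{t+1} | X_t, ...] = c + sum_i phi_i X_{t+1-i}.
Substitute known values:
  E[X_{t+1} | ...] = (0.259) * (-3) + (0.19) * (8)
                   = 0.7430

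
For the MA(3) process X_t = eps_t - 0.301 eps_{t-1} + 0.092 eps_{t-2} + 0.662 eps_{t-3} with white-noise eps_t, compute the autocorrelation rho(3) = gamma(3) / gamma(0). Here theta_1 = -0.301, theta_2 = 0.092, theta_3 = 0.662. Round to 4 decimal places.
\rho(3) = 0.4306

For an MA(q) process with theta_0 = 1, the autocovariance is
  gamma(k) = sigma^2 * sum_{i=0..q-k} theta_i * theta_{i+k},
and rho(k) = gamma(k) / gamma(0). Sigma^2 cancels.
  numerator   = (1)*(0.662) = 0.662.
  denominator = (1)^2 + (-0.301)^2 + (0.092)^2 + (0.662)^2 = 1.537309.
  rho(3) = 0.662 / 1.537309 = 0.4306.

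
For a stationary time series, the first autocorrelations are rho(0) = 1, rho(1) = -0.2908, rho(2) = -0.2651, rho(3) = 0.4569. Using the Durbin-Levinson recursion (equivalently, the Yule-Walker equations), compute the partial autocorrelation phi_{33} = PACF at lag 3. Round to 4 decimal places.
\phi_{33} = 0.3060

The PACF at lag k is phi_{kk}, the last component of the solution
to the Yule-Walker system G_k phi = r_k where
  (G_k)_{ij} = rho(|i - j|), (r_k)_i = rho(i), i,j = 1..k.
Equivalently, Durbin-Levinson gives phi_{kk} iteratively:
  phi_{11} = rho(1)
  phi_{kk} = [rho(k) - sum_{j=1..k-1} phi_{k-1,j} rho(k-j)]
            / [1 - sum_{j=1..k-1} phi_{k-1,j} rho(j)],
  phi_{k,j} = phi_{k-1,j} - phi_{kk} phi_{k-1,k-j},  j = 1..k-1.
Step k = 1:
  phi_11 = rho(1) = -0.2908.
Step k = 2:
  phi_22 = [rho(2) - phi_11 rho(1)] / [1 - phi_11 rho(1)] = [-0.2651 - (-0.2908)(-0.2908)] / [1 - (-0.2908)(-0.2908)]
         = -0.34966464 / 0.91543536 = -0.381965.
  Update: phi_21 = phi_11 - phi_22 phi_11 = -0.2908 - (-0.381965)(-0.2908) = -0.401876.
Step k = 3:
  phi_33 = [rho(3) - phi_21 rho(2) - phi_22 rho(1)] / [1 - phi_21 rho(1) - phi_22 rho(2)]
    numerator   = 0.4569 - (-0.401876)(-0.2651) - (-0.381965)(-0.2908) = 0.23928725
    denominator = 1 - (-0.401876)(-0.2908) - (-0.381965)(-0.2651) = 0.78187556
  phi_33 = 0.23928725 / 0.78187556 = 0.306.
Therefore phi_{33} = 0.3060.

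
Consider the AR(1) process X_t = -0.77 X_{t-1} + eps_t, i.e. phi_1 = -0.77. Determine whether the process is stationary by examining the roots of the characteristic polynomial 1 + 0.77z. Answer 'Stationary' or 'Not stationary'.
\text{Stationary}

The AR(p) characteristic polynomial is P(z) = 1 + 0.77z.
Stationarity requires all roots to lie outside the unit circle, i.e. |z| > 1 for every root.
This is linear in z: 1 + (0.77) z = 0  =>  z = -1/(0.77) = -1.298701,  |z| = 1.298701.
Moduli of all roots: 1.2987.
All moduli strictly greater than 1? Yes.
Verdict: Stationary.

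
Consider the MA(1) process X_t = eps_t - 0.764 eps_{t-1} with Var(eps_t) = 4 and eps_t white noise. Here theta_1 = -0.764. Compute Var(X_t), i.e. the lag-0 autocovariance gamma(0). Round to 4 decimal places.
\gamma(0) = 6.3348

For an MA(q) process X_t = eps_t + sum_i theta_i eps_{t-i} with
Var(eps_t) = sigma^2, the variance is
  gamma(0) = sigma^2 * (1 + sum_i theta_i^2).
  sum_i theta_i^2 = (-0.764)^2 = 0.583696.
  gamma(0) = 4 * (1 + 0.583696) = 4 * 1.583696 = 6.334784, which rounds to 6.3348.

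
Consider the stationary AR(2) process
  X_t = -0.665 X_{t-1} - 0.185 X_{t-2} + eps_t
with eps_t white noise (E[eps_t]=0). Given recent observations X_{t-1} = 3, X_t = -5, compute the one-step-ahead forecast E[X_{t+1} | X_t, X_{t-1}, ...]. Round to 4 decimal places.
E[X_{t+1} \mid \mathcal F_t] = 2.7700

For an AR(p) model X_t = c + sum_i phi_i X_{t-i} + eps_t, the
one-step-ahead conditional mean is
  E[X_{t+1} | X_t, ...] = c + sum_i phi_i X_{t+1-i}.
Substitute known values:
  E[X_{t+1} | ...] = (-0.665) * (-5) + (-0.185) * (3)
                   = 2.7700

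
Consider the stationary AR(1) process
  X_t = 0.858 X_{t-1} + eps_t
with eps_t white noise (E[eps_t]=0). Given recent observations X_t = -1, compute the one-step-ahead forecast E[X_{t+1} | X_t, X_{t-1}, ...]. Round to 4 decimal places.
E[X_{t+1} \mid \mathcal F_t] = -0.8580

For an AR(p) model X_t = c + sum_i phi_i X_{t-i} + eps_t, the
one-step-ahead conditional mean is
  E[X_{t+1} | X_t, ...] = c + sum_i phi_i X_{t+1-i}.
Substitute known values:
  E[X_{t+1} | ...] = (0.858) * (-1)
                   = -0.8580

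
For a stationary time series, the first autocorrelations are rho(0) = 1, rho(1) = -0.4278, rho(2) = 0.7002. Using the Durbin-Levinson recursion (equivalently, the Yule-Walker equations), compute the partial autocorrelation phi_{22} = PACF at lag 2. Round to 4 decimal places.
\phi_{22} = 0.6330

The PACF at lag k is phi_{kk}, the last component of the solution
to the Yule-Walker system G_k phi = r_k where
  (G_k)_{ij} = rho(|i - j|), (r_k)_i = rho(i), i,j = 1..k.
Equivalently, Durbin-Levinson gives phi_{kk} iteratively:
  phi_{11} = rho(1)
  phi_{kk} = [rho(k) - sum_{j=1..k-1} phi_{k-1,j} rho(k-j)]
            / [1 - sum_{j=1..k-1} phi_{k-1,j} rho(j)],
  phi_{k,j} = phi_{k-1,j} - phi_{kk} phi_{k-1,k-j},  j = 1..k-1.
Step k = 1:
  phi_11 = rho(1) = -0.4278.
Step k = 2:
  phi_22 = [rho(2) - phi_11 rho(1)] / [1 - phi_11 rho(1)] = [0.7002 - (-0.4278)(-0.4278)] / [1 - (-0.4278)(-0.4278)]
         = 0.51718716 / 0.81698716 = 0.633.
Therefore phi_{22} = 0.6330.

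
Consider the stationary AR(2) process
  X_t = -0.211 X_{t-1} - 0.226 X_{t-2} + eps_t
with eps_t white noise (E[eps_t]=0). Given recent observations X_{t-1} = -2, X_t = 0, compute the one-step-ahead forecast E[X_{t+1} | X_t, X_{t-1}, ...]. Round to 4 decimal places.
E[X_{t+1} \mid \mathcal F_t] = 0.4520

For an AR(p) model X_t = c + sum_i phi_i X_{t-i} + eps_t, the
one-step-ahead conditional mean is
  E[X_{t+1} | X_t, ...] = c + sum_i phi_i X_{t+1-i}.
Substitute known values:
  E[X_{t+1} | ...] = (-0.211) * (0) + (-0.226) * (-2)
                   = 0.4520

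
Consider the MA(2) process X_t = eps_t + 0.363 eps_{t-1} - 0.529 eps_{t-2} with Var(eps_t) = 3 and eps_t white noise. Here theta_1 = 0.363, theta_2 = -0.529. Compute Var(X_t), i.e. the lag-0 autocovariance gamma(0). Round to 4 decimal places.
\gamma(0) = 4.2348

For an MA(q) process X_t = eps_t + sum_i theta_i eps_{t-i} with
Var(eps_t) = sigma^2, the variance is
  gamma(0) = sigma^2 * (1 + sum_i theta_i^2).
  sum_i theta_i^2 = (0.363)^2 + (-0.529)^2 = 0.131769 + 0.279841 = 0.41161.
  gamma(0) = 3 * (1 + 0.41161) = 3 * 1.41161 = 4.23483, which rounds to 4.2348.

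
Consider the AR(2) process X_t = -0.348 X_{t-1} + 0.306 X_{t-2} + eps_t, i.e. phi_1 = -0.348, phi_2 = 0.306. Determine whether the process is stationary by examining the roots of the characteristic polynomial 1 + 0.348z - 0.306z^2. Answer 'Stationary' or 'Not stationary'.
\text{Stationary}

The AR(p) characteristic polynomial is P(z) = 1 + 0.348z - 0.306z^2.
Stationarity requires all roots to lie outside the unit circle, i.e. |z| > 1 for every root.
Set 1 + (0.348) z + (-0.306) z^2 = 0, i.e. a z^2 + b z + c = 0 with a = -0.306, b = 0.348, c = 1.
Discriminant D = b^2 - 4ac = (0.348)^2 - 4*(-0.306)*1 = 0.121104 - (-1.224) = 1.345104.
D >= 0, so the roots are real: z = (-b +/- sqrt(D)) / (2a) = (-0.348 +/- 1.159786) / (-0.612).
  z_1 = (-0.348 + 1.159786) / (-0.612) = -1.3264,   |z_1| = 1.3264.
  z_2 = (-0.348 - 1.159786) / (-0.612) = 2.4637,   |z_2| = 2.4637.
Moduli of all roots: 1.3264, 2.4637.
All moduli strictly greater than 1? Yes.
Verdict: Stationary.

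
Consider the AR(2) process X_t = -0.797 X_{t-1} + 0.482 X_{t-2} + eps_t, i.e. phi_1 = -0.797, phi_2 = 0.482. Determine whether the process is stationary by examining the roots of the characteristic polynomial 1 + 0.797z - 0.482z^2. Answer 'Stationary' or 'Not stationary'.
\text{Not stationary}

The AR(p) characteristic polynomial is P(z) = 1 + 0.797z - 0.482z^2.
Stationarity requires all roots to lie outside the unit circle, i.e. |z| > 1 for every root.
Set 1 + (0.797) z + (-0.482) z^2 = 0, i.e. a z^2 + b z + c = 0 with a = -0.482, b = 0.797, c = 1.
Discriminant D = b^2 - 4ac = (0.797)^2 - 4*(-0.482)*1 = 0.635209 - (-1.928) = 2.563209.
D >= 0, so the roots are real: z = (-b +/- sqrt(D)) / (2a) = (-0.797 +/- 1.601002) / (-0.964).
  z_1 = (-0.797 + 1.601002) / (-0.964) = -0.834,   |z_1| = 0.834.
  z_2 = (-0.797 - 1.601002) / (-0.964) = 2.4876,   |z_2| = 2.4876.
Moduli of all roots: 0.8340, 2.4876.
All moduli strictly greater than 1? No.
Verdict: Not stationary.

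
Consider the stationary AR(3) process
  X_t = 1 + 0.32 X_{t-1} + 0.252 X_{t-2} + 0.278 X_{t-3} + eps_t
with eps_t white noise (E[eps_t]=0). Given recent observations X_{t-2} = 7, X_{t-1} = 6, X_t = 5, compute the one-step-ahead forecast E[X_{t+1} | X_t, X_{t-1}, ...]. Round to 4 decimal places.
E[X_{t+1} \mid \mathcal F_t] = 6.0580

For an AR(p) model X_t = c + sum_i phi_i X_{t-i} + eps_t, the
one-step-ahead conditional mean is
  E[X_{t+1} | X_t, ...] = c + sum_i phi_i X_{t+1-i}.
Substitute known values:
  E[X_{t+1} | ...] = 1 + (0.32) * (5) + (0.252) * (6) + (0.278) * (7)
                   = 6.0580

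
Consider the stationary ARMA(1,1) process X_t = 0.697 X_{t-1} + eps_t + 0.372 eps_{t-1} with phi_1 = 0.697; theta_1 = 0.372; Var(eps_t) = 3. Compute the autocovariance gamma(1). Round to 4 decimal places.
\gamma(1) = 7.8541

Multiply the model equation by X_{t-k} and take expectations. With theta_0 = psi_0 = 1 and psi_j the MA(infinity) weights, this gives
  gamma(k) - sum_i phi_i gamma(k-i) = c_k,
  c_k = sigma^2 * sum_{j=k..q} theta_j psi_{j-k}   (c_k = 0 for k > q),
using gamma(-m) = gamma(m).
psi-weights needed (psi_j = theta_j + sum_i phi_i psi_{j-i}):
  psi_1 = theta_1 + phi_1 = 0.372 + (0.697) = 1.069
Right-hand sides:
  c_0 = sigma^2 (1 + theta_1 psi_1) = 3 * (1 + (0.372)(1.069)) = 3 * 1.397668 = 4.193004
  c_1 = sigma^2 theta_1 = 3 * (0.372) = 1.116
  c_2 = 0
Equations for k = 0 and k = 1 (AR order 1):
  gamma(0) = phi_1 gamma(1) + c_0
  gamma(1) = phi_1 gamma(0) + c_1
Substituting the second into the first: gamma(0) (1 - phi_1^2) = c_0 + phi_1 c_1, so
  gamma(0) = (c_0 + phi_1 c_1) / (1 - phi_1^2) = (4.193004 + (0.697)(1.116)) / (1 - (0.697)^2) = 4.970856 / 0.514191 = 9.667334.
  gamma(1) = phi_1 gamma(0) + c_1 = (0.697)(9.667334) + (1.116) = 7.854132.
Therefore gamma(1) = 7.8541 (to 4 decimal places).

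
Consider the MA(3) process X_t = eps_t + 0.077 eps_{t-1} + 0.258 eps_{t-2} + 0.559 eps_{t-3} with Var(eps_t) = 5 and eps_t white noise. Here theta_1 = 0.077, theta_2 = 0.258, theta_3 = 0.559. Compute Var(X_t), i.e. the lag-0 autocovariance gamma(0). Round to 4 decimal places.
\gamma(0) = 6.9249

For an MA(q) process X_t = eps_t + sum_i theta_i eps_{t-i} with
Var(eps_t) = sigma^2, the variance is
  gamma(0) = sigma^2 * (1 + sum_i theta_i^2).
  sum_i theta_i^2 = (0.077)^2 + (0.258)^2 + (0.559)^2 = 0.005929 + 0.066564 + 0.312481 = 0.384974.
  gamma(0) = 5 * (1 + 0.384974) = 5 * 1.384974 = 6.92487, which rounds to 6.9249.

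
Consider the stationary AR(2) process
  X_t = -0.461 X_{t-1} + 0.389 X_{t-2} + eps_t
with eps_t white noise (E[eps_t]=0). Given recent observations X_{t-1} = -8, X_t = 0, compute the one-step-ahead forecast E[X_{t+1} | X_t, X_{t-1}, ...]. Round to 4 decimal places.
E[X_{t+1} \mid \mathcal F_t] = -3.1120

For an AR(p) model X_t = c + sum_i phi_i X_{t-i} + eps_t, the
one-step-ahead conditional mean is
  E[X_{t+1} | X_t, ...] = c + sum_i phi_i X_{t+1-i}.
Substitute known values:
  E[X_{t+1} | ...] = (-0.461) * (0) + (0.389) * (-8)
                   = -3.1120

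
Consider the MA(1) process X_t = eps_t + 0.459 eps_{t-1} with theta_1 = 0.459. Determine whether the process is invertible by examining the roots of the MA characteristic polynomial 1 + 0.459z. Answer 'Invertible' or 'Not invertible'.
\text{Invertible}

The MA(q) characteristic polynomial is P(z) = 1 + 0.459z.
Invertibility requires all roots to lie outside the unit circle, i.e. |z| > 1 for every root.
This is linear in z: 1 + (0.459) z = 0  =>  z = -1/(0.459) = -2.178649,  |z| = 2.178649.
Moduli of all roots: 2.1786.
All moduli strictly greater than 1? Yes.
Verdict: Invertible.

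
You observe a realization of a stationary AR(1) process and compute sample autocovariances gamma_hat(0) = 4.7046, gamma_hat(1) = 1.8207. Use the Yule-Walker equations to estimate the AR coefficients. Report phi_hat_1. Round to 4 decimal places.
\hat\phi_{1} = 0.3870

The Yule-Walker equations for an AR(p) process read, in matrix form,
  Gamma_p phi = r_p,   with   (Gamma_p)_{ij} = gamma(|i - j|),
                       (r_p)_i = gamma(i),   i,j = 1..p.
Substitute the sample gammas (Toeplitz matrix and right-hand side of size 1):
  Gamma_p = [[4.7046]]
  r_p     = [1.8207]
With p = 1 this is the single equation gamma(0) phi_1 = gamma(1):
  phi_hat_1 = gamma(1) / gamma(0) = 1.8207 / 4.7046 = 0.3870.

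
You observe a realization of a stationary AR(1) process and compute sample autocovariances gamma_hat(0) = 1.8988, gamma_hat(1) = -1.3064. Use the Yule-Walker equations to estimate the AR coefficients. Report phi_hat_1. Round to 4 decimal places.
\hat\phi_{1} = -0.6880

The Yule-Walker equations for an AR(p) process read, in matrix form,
  Gamma_p phi = r_p,   with   (Gamma_p)_{ij} = gamma(|i - j|),
                       (r_p)_i = gamma(i),   i,j = 1..p.
Substitute the sample gammas (Toeplitz matrix and right-hand side of size 1):
  Gamma_p = [[1.8988]]
  r_p     = [-1.3064]
With p = 1 this is the single equation gamma(0) phi_1 = gamma(1):
  phi_hat_1 = gamma(1) / gamma(0) = -1.3064 / 1.8988 = -0.6880.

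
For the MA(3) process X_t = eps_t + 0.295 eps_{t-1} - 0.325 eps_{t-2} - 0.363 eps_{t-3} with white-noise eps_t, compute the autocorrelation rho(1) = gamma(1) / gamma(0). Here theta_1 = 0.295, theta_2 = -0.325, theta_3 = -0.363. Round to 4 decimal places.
\rho(1) = 0.2394

For an MA(q) process with theta_0 = 1, the autocovariance is
  gamma(k) = sigma^2 * sum_{i=0..q-k} theta_i * theta_{i+k},
and rho(k) = gamma(k) / gamma(0). Sigma^2 cancels.
  numerator   = (1)*(0.295) + (0.295)*(-0.325) + (-0.325)*(-0.363) = 0.3171.
  denominator = (1)^2 + (0.295)^2 + (-0.325)^2 + (-0.363)^2 = 1.324419.
  rho(1) = 0.3171 / 1.324419 = 0.2394.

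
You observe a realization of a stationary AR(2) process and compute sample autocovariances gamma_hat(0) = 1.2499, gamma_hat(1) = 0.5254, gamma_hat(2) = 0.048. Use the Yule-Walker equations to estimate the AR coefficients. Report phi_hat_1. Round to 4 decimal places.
\hat\phi_{1} = 0.4910

The Yule-Walker equations for an AR(p) process read, in matrix form,
  Gamma_p phi = r_p,   with   (Gamma_p)_{ij} = gamma(|i - j|),
                       (r_p)_i = gamma(i),   i,j = 1..p.
Substitute the sample gammas (Toeplitz matrix and right-hand side of size 2):
  Gamma_p = [[1.2499, 0.5254], [0.5254, 1.2499]]
  r_p     = [0.5254, 0.048]
Written out:
  1.2499 phi_1 + 0.5254 phi_2 = 0.5254
  0.5254 phi_1 + 1.2499 phi_2 = 0.048
Solve by Cramer's rule:
  det = gamma(0)^2 - gamma(1)^2 = (1.2499)^2 - (0.5254)^2 = 1.56225001 - 0.27604516 = 1.28620485
  phi_hat_1 = [gamma(1) gamma(0) - gamma(1) gamma(2)] / det = [(0.5254)(1.2499) - (0.5254)(0.048)] / 1.28620485 = 0.63147826 / 1.28620485 = 0.491
  phi_hat_2 = [gamma(0) gamma(2) - gamma(1)^2] / det = [(1.2499)(0.048) - (0.5254)^2] / 1.28620485 = -0.21604996 / 1.28620485 = -0.168
So phi_hat = [0.4910, -0.1680].
Therefore phi_hat_1 = 0.4910.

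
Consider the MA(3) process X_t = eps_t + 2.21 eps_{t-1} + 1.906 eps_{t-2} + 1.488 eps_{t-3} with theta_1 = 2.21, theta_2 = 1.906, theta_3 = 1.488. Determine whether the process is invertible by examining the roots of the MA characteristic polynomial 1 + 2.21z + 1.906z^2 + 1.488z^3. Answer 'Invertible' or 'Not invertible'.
\text{Not invertible}

The MA(q) characteristic polynomial is P(z) = 1 + 2.21z + 1.906z^2 + 1.488z^3.
Invertibility requires all roots to lie outside the unit circle, i.e. |z| > 1 for every root.
Degree 3: look for a simple real root z0 first, then factor out (1 - z/z0) and solve the remaining quadratic.
Testing z0 = -0.625: P(-0.625) = 1 + (2.21)(-0.625) + (1.906)(-0.625)^2 + (1.488)(-0.625)^3
  = 1 + (-1.38125) + (0.744531) + (-0.363281) = 0.  So z_0 = -0.625 is a root, |z_0| = 0.625.
Divide out the factor (1 + 1.6 z) = (1 - z/z0) (since 1/z0 = -1.6):
  P(z) = (1 + 1.6 z)(1 + (0.61) z + (0.93) z^2)
  [check: z-coef 0.61 - (-1.6) = 2.21; z^2-coef 0.93 - (-1.6)(0.61) = 1.906; z^3-coef -(-1.6)(0.93) = 1.488.]
Remaining roots from the quadratic factor 1 + (0.61) z + (0.93) z^2:
  Set 1 + (0.61) z + (0.93) z^2 = 0, i.e. a z^2 + b z + c = 0 with a = 0.93, b = 0.61, c = 1.
  Discriminant D = b^2 - 4ac = (0.61)^2 - 4*(0.93)*1 = 0.3721 - (3.72) = -3.3479.
  D < 0, so the roots are the complex-conjugate pair z = (-b +/- i sqrt(-D)) / (2a) = -0.328 +/- 0.9837i.
  For a conjugate pair |z|^2 = z * conj(z) = (product of roots) = c/a = 1/(0.93) = 1.075269, so |z| = sqrt(1.075269) = 1.037 for both roots.
Moduli of all roots: 0.6250, 1.0370, 1.0370.
All moduli strictly greater than 1? No.
Verdict: Not invertible.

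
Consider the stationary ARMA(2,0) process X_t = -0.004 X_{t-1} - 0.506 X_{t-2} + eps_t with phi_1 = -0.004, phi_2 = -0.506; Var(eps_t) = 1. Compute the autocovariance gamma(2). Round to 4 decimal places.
\gamma(2) = -0.6801

Multiply the model equation by X_{t-k} and take expectations. With theta_0 = psi_0 = 1 and psi_j the MA(infinity) weights, this gives
  gamma(k) - sum_i phi_i gamma(k-i) = c_k,
  c_k = sigma^2 * sum_{j=k..q} theta_j psi_{j-k}   (c_k = 0 for k > q),
using gamma(-m) = gamma(m).
Pure AR (q = 0): c_0 = sigma^2 = 1, c_k = 0 for k >= 1.
Equations for k = 0, 1, 2 (AR order 2, c_2 = 0):
  (E0) gamma(0) = phi_1 gamma(1) + phi_2 gamma(2) + c_0
  (E1) gamma(1) = phi_1 gamma(0) + phi_2 gamma(1) + c_1
  (E2) gamma(2) = phi_1 gamma(1) + phi_2 gamma(0)
From (E1): gamma(1) = A gamma(0) + B with
  A = phi_1 / (1 - phi_2) = -0.004 / 1.506 = -0.002656,   B = c_1 / (1 - phi_2) = 0 / 1.506 = 0.
Insert (E2) into (E0): gamma(0) (1 - phi_2^2) = phi_1 (1 + phi_2) gamma(1) + c_0.
  phi_1 (1 + phi_2) = (-0.004)(0.494) = -0.001976,   1 - phi_2^2 = 0.743964.
Replace gamma(1) by A gamma(0) + B and collect gamma(0):
  gamma(0) [0.743964 - (-0.001976)(-0.002656)] = c_0 = 1
  gamma(0) * 0.743959 = 1
  gamma(0) = 1 / 0.743959 = 1.344161.
  gamma(1) = A gamma(0) = (-0.002656)(1.344161) = -0.00357.
  gamma(2) = phi_1 gamma(1) + phi_2 gamma(0) = (-0.004)(-0.00357) + (-0.506)(1.344161) = -0.680131.
Therefore gamma(2) = -0.6801 (to 4 decimal places).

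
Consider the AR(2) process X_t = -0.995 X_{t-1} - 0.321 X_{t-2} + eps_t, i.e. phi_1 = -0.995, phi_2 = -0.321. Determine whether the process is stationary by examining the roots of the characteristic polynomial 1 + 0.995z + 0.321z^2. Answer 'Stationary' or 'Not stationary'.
\text{Stationary}

The AR(p) characteristic polynomial is P(z) = 1 + 0.995z + 0.321z^2.
Stationarity requires all roots to lie outside the unit circle, i.e. |z| > 1 for every root.
Set 1 + (0.995) z + (0.321) z^2 = 0, i.e. a z^2 + b z + c = 0 with a = 0.321, b = 0.995, c = 1.
Discriminant D = b^2 - 4ac = (0.995)^2 - 4*(0.321)*1 = 0.990025 - (1.284) = -0.293975.
D < 0, so the roots are the complex-conjugate pair z = (-b +/- i sqrt(-D)) / (2a) = -1.5498 +/- 0.8445i.
For a conjugate pair |z|^2 = z * conj(z) = (product of roots) = c/a = 1/(0.321) = 3.115265, so |z| = sqrt(3.115265) = 1.765 for both roots.
Moduli of all roots: 1.7650, 1.7650.
All moduli strictly greater than 1? Yes.
Verdict: Stationary.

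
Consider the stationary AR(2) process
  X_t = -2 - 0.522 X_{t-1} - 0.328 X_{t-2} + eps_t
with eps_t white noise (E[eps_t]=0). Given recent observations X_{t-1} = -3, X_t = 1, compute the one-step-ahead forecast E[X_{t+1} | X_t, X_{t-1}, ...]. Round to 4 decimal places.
E[X_{t+1} \mid \mathcal F_t] = -1.5380

For an AR(p) model X_t = c + sum_i phi_i X_{t-i} + eps_t, the
one-step-ahead conditional mean is
  E[X_{t+1} | X_t, ...] = c + sum_i phi_i X_{t+1-i}.
Substitute known values:
  E[X_{t+1} | ...] = -2 + (-0.522) * (1) + (-0.328) * (-3)
                   = -1.5380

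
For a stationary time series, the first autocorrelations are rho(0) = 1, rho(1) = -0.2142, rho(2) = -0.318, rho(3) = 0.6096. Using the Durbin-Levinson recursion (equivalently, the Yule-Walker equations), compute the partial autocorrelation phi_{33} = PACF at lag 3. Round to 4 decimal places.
\phi_{33} = 0.5321

The PACF at lag k is phi_{kk}, the last component of the solution
to the Yule-Walker system G_k phi = r_k where
  (G_k)_{ij} = rho(|i - j|), (r_k)_i = rho(i), i,j = 1..k.
Equivalently, Durbin-Levinson gives phi_{kk} iteratively:
  phi_{11} = rho(1)
  phi_{kk} = [rho(k) - sum_{j=1..k-1} phi_{k-1,j} rho(k-j)]
            / [1 - sum_{j=1..k-1} phi_{k-1,j} rho(j)],
  phi_{k,j} = phi_{k-1,j} - phi_{kk} phi_{k-1,k-j},  j = 1..k-1.
Step k = 1:
  phi_11 = rho(1) = -0.2142.
Step k = 2:
  phi_22 = [rho(2) - phi_11 rho(1)] / [1 - phi_11 rho(1)] = [-0.318 - (-0.2142)(-0.2142)] / [1 - (-0.2142)(-0.2142)]
         = -0.36388164 / 0.95411836 = -0.38138.
  Update: phi_21 = phi_11 - phi_22 phi_11 = -0.2142 - (-0.38138)(-0.2142) = -0.295892.
Step k = 3:
  phi_33 = [rho(3) - phi_21 rho(2) - phi_22 rho(1)] / [1 - phi_21 rho(1) - phi_22 rho(2)]
    numerator   = 0.6096 - (-0.295892)(-0.318) - (-0.38138)(-0.2142) = 0.43381488
    denominator = 1 - (-0.295892)(-0.2142) - (-0.38138)(-0.318) = 0.81534119
  phi_33 = 0.43381488 / 0.81534119 = 0.5321.
Therefore phi_{33} = 0.5321.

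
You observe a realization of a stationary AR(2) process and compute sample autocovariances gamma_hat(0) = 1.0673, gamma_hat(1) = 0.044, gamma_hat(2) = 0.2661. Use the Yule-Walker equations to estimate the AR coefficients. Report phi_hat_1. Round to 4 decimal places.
\hat\phi_{1} = 0.0310

The Yule-Walker equations for an AR(p) process read, in matrix form,
  Gamma_p phi = r_p,   with   (Gamma_p)_{ij} = gamma(|i - j|),
                       (r_p)_i = gamma(i),   i,j = 1..p.
Substitute the sample gammas (Toeplitz matrix and right-hand side of size 2):
  Gamma_p = [[1.0673, 0.044], [0.044, 1.0673]]
  r_p     = [0.044, 0.2661]
Written out:
  1.0673 phi_1 + 0.044 phi_2 = 0.044
  0.044 phi_1 + 1.0673 phi_2 = 0.2661
Solve by Cramer's rule:
  det = gamma(0)^2 - gamma(1)^2 = (1.0673)^2 - (0.044)^2 = 1.13912929 - 0.001936 = 1.13719329
  phi_hat_1 = [gamma(1) gamma(0) - gamma(1) gamma(2)] / det = [(0.044)(1.0673) - (0.044)(0.2661)] / 1.13719329 = 0.0352528 / 1.13719329 = 0.031
  phi_hat_2 = [gamma(0) gamma(2) - gamma(1)^2] / det = [(1.0673)(0.2661) - (0.044)^2] / 1.13719329 = 0.28207253 / 1.13719329 = 0.248
So phi_hat = [0.0310, 0.2480].
Therefore phi_hat_1 = 0.0310.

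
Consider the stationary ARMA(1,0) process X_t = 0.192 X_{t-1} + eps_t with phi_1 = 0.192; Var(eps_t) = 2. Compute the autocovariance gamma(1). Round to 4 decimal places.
\gamma(1) = 0.3987

Multiply the model equation by X_{t-k} and take expectations. With theta_0 = psi_0 = 1 and psi_j the MA(infinity) weights, this gives
  gamma(k) - sum_i phi_i gamma(k-i) = c_k,
  c_k = sigma^2 * sum_{j=k..q} theta_j psi_{j-k}   (c_k = 0 for k > q),
using gamma(-m) = gamma(m).
Pure AR (q = 0): c_0 = sigma^2 = 2, c_k = 0 for k >= 1.
Equations for k = 0 and k = 1 (AR order 1):
  gamma(0) = phi_1 gamma(1) + c_0
  gamma(1) = phi_1 gamma(0) + c_1
Substituting the second into the first: gamma(0) (1 - phi_1^2) = c_0 + phi_1 c_1, so
  gamma(0) = c_0 / (1 - phi_1^2) = 2 / (1 - (0.192)^2) = 2 / 0.963136 = 2.07655.
  gamma(1) = phi_1 gamma(0) = (0.192)(2.07655) = 0.398698.
Therefore gamma(1) = 0.3987 (to 4 decimal places).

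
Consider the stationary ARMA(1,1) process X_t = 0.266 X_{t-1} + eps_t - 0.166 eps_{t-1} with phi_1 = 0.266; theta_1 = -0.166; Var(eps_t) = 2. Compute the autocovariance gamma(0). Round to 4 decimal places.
\gamma(0) = 2.0215

Multiply the model equation by X_{t-k} and take expectations. With theta_0 = psi_0 = 1 and psi_j the MA(infinity) weights, this gives
  gamma(k) - sum_i phi_i gamma(k-i) = c_k,
  c_k = sigma^2 * sum_{j=k..q} theta_j psi_{j-k}   (c_k = 0 for k > q),
using gamma(-m) = gamma(m).
psi-weights needed (psi_j = theta_j + sum_i phi_i psi_{j-i}):
  psi_1 = theta_1 + phi_1 = -0.166 + (0.266) = 0.1
Right-hand sides:
  c_0 = sigma^2 (1 + theta_1 psi_1) = 2 * (1 + (-0.166)(0.1)) = 2 * 0.9834 = 1.9668
  c_1 = sigma^2 theta_1 = 2 * (-0.166) = -0.332
  c_2 = 0
Equations for k = 0 and k = 1 (AR order 1):
  gamma(0) = phi_1 gamma(1) + c_0
  gamma(1) = phi_1 gamma(0) + c_1
Substituting the second into the first: gamma(0) (1 - phi_1^2) = c_0 + phi_1 c_1, so
  gamma(0) = (c_0 + phi_1 c_1) / (1 - phi_1^2) = (1.9668 + (0.266)(-0.332)) / (1 - (0.266)^2) = 1.878488 / 0.929244 = 2.021523.
Therefore gamma(0) = 2.0215 (to 4 decimal places).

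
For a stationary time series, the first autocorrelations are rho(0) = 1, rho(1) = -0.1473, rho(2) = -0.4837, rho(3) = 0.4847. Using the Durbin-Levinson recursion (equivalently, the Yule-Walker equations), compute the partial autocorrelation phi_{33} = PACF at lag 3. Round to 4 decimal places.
\phi_{33} = 0.4190

The PACF at lag k is phi_{kk}, the last component of the solution
to the Yule-Walker system G_k phi = r_k where
  (G_k)_{ij} = rho(|i - j|), (r_k)_i = rho(i), i,j = 1..k.
Equivalently, Durbin-Levinson gives phi_{kk} iteratively:
  phi_{11} = rho(1)
  phi_{kk} = [rho(k) - sum_{j=1..k-1} phi_{k-1,j} rho(k-j)]
            / [1 - sum_{j=1..k-1} phi_{k-1,j} rho(j)],
  phi_{k,j} = phi_{k-1,j} - phi_{kk} phi_{k-1,k-j},  j = 1..k-1.
Step k = 1:
  phi_11 = rho(1) = -0.1473.
Step k = 2:
  phi_22 = [rho(2) - phi_11 rho(1)] / [1 - phi_11 rho(1)] = [-0.4837 - (-0.1473)(-0.1473)] / [1 - (-0.1473)(-0.1473)]
         = -0.50539729 / 0.97830271 = -0.516606.
  Update: phi_21 = phi_11 - phi_22 phi_11 = -0.1473 - (-0.516606)(-0.1473) = -0.223396.
Step k = 3:
  phi_33 = [rho(3) - phi_21 rho(2) - phi_22 rho(1)] / [1 - phi_21 rho(1) - phi_22 rho(2)]
    numerator   = 0.4847 - (-0.223396)(-0.4837) - (-0.516606)(-0.1473) = 0.30054721
    denominator = 1 - (-0.223396)(-0.1473) - (-0.516606)(-0.4837) = 0.71721131
  phi_33 = 0.30054721 / 0.71721131 = 0.419.
Therefore phi_{33} = 0.4190.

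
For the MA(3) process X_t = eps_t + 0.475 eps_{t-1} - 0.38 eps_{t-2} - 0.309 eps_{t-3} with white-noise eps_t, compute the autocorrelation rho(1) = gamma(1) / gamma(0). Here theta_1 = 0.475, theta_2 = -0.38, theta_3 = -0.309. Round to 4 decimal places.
\rho(1) = 0.2811

For an MA(q) process with theta_0 = 1, the autocovariance is
  gamma(k) = sigma^2 * sum_{i=0..q-k} theta_i * theta_{i+k},
and rho(k) = gamma(k) / gamma(0). Sigma^2 cancels.
  numerator   = (1)*(0.475) + (0.475)*(-0.38) + (-0.38)*(-0.309) = 0.41192.
  denominator = (1)^2 + (0.475)^2 + (-0.38)^2 + (-0.309)^2 = 1.465506.
  rho(1) = 0.41192 / 1.465506 = 0.2811.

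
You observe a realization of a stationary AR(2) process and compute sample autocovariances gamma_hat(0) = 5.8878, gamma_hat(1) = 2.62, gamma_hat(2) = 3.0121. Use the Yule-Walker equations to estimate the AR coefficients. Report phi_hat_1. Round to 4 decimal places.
\hat\phi_{1} = 0.2710

The Yule-Walker equations for an AR(p) process read, in matrix form,
  Gamma_p phi = r_p,   with   (Gamma_p)_{ij} = gamma(|i - j|),
                       (r_p)_i = gamma(i),   i,j = 1..p.
Substitute the sample gammas (Toeplitz matrix and right-hand side of size 2):
  Gamma_p = [[5.8878, 2.62], [2.62, 5.8878]]
  r_p     = [2.62, 3.0121]
Written out:
  5.8878 phi_1 + 2.62 phi_2 = 2.62
  2.62 phi_1 + 5.8878 phi_2 = 3.0121
Solve by Cramer's rule:
  det = gamma(0)^2 - gamma(1)^2 = (5.8878)^2 - (2.62)^2 = 34.66618884 - 6.8644 = 27.80178884
  phi_hat_1 = [gamma(1) gamma(0) - gamma(1) gamma(2)] / det = [(2.62)(5.8878) - (2.62)(3.0121)] / 27.80178884 = 7.534334 / 27.80178884 = 0.271
  phi_hat_2 = [gamma(0) gamma(2) - gamma(1)^2] / det = [(5.8878)(3.0121) - (2.62)^2] / 27.80178884 = 10.87024238 / 27.80178884 = 0.391
So phi_hat = [0.2710, 0.3910].
Therefore phi_hat_1 = 0.2710.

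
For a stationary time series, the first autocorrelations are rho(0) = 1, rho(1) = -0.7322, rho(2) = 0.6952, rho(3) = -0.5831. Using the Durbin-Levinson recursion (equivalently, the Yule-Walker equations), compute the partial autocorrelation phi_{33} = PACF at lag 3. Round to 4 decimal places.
\phi_{33} = 0.0060

The PACF at lag k is phi_{kk}, the last component of the solution
to the Yule-Walker system G_k phi = r_k where
  (G_k)_{ij} = rho(|i - j|), (r_k)_i = rho(i), i,j = 1..k.
Equivalently, Durbin-Levinson gives phi_{kk} iteratively:
  phi_{11} = rho(1)
  phi_{kk} = [rho(k) - sum_{j=1..k-1} phi_{k-1,j} rho(k-j)]
            / [1 - sum_{j=1..k-1} phi_{k-1,j} rho(j)],
  phi_{k,j} = phi_{k-1,j} - phi_{kk} phi_{k-1,k-j},  j = 1..k-1.
Step k = 1:
  phi_11 = rho(1) = -0.7322.
Step k = 2:
  phi_22 = [rho(2) - phi_11 rho(1)] / [1 - phi_11 rho(1)] = [0.6952 - (-0.7322)(-0.7322)] / [1 - (-0.7322)(-0.7322)]
         = 0.15908316 / 0.46388316 = 0.342938.
  Update: phi_21 = phi_11 - phi_22 phi_11 = -0.7322 - (0.342938)(-0.7322) = -0.481101.
Step k = 3:
  phi_33 = [rho(3) - phi_21 rho(2) - phi_22 rho(1)] / [1 - phi_21 rho(1) - phi_22 rho(2)]
    numerator   = -0.5831 - (-0.481101)(0.6952) - (0.342938)(-0.7322) = 0.00246048
    denominator = 1 - (-0.481101)(-0.7322) - (0.342938)(0.6952) = 0.4093275
  phi_33 = 0.00246048 / 0.4093275 = 0.006.
Therefore phi_{33} = 0.0060.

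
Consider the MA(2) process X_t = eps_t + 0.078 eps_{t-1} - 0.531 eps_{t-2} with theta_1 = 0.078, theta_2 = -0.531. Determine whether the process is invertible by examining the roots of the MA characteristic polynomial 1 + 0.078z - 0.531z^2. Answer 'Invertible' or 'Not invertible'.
\text{Invertible}

The MA(q) characteristic polynomial is P(z) = 1 + 0.078z - 0.531z^2.
Invertibility requires all roots to lie outside the unit circle, i.e. |z| > 1 for every root.
Set 1 + (0.078) z + (-0.531) z^2 = 0, i.e. a z^2 + b z + c = 0 with a = -0.531, b = 0.078, c = 1.
Discriminant D = b^2 - 4ac = (0.078)^2 - 4*(-0.531)*1 = 0.006084 - (-2.124) = 2.130084.
D >= 0, so the roots are real: z = (-b +/- sqrt(D)) / (2a) = (-0.078 +/- 1.459481) / (-1.062).
  z_1 = (-0.078 + 1.459481) / (-1.062) = -1.3008,   |z_1| = 1.3008.
  z_2 = (-0.078 - 1.459481) / (-1.062) = 1.4477,   |z_2| = 1.4477.
Moduli of all roots: 1.3008, 1.4477.
All moduli strictly greater than 1? Yes.
Verdict: Invertible.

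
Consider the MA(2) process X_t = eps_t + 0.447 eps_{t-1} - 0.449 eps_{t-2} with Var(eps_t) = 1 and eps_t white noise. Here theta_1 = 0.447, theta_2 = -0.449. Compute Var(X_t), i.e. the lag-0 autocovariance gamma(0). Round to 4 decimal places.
\gamma(0) = 1.4014

For an MA(q) process X_t = eps_t + sum_i theta_i eps_{t-i} with
Var(eps_t) = sigma^2, the variance is
  gamma(0) = sigma^2 * (1 + sum_i theta_i^2).
  sum_i theta_i^2 = (0.447)^2 + (-0.449)^2 = 0.199809 + 0.201601 = 0.40141.
  gamma(0) = 1 * (1 + 0.40141) = 1 * 1.40141 = 1.40141, which rounds to 1.4014.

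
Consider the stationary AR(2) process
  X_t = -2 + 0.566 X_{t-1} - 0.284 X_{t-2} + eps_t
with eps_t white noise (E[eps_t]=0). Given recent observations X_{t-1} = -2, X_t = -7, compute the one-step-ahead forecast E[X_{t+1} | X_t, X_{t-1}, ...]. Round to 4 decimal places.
E[X_{t+1} \mid \mathcal F_t] = -5.3940

For an AR(p) model X_t = c + sum_i phi_i X_{t-i} + eps_t, the
one-step-ahead conditional mean is
  E[X_{t+1} | X_t, ...] = c + sum_i phi_i X_{t+1-i}.
Substitute known values:
  E[X_{t+1} | ...] = -2 + (0.566) * (-7) + (-0.284) * (-2)
                   = -5.3940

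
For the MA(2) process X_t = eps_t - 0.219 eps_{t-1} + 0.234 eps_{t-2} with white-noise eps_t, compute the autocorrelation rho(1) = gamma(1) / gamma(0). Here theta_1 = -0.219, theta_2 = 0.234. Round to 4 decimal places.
\rho(1) = -0.2451

For an MA(q) process with theta_0 = 1, the autocovariance is
  gamma(k) = sigma^2 * sum_{i=0..q-k} theta_i * theta_{i+k},
and rho(k) = gamma(k) / gamma(0). Sigma^2 cancels.
  numerator   = (1)*(-0.219) + (-0.219)*(0.234) = -0.270246.
  denominator = (1)^2 + (-0.219)^2 + (0.234)^2 = 1.102717.
  rho(1) = -0.270246 / 1.102717 = -0.2451.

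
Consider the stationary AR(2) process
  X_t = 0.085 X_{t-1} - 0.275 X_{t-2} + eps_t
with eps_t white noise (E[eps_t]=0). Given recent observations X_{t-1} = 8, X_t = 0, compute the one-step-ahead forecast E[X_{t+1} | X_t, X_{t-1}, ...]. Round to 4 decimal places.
E[X_{t+1} \mid \mathcal F_t] = -2.2000

For an AR(p) model X_t = c + sum_i phi_i X_{t-i} + eps_t, the
one-step-ahead conditional mean is
  E[X_{t+1} | X_t, ...] = c + sum_i phi_i X_{t+1-i}.
Substitute known values:
  E[X_{t+1} | ...] = (0.085) * (0) + (-0.275) * (8)
                   = -2.2000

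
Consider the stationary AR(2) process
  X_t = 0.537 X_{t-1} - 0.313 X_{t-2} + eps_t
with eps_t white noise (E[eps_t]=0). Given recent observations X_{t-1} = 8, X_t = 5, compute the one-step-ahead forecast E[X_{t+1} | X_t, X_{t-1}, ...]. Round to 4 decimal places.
E[X_{t+1} \mid \mathcal F_t] = 0.1810

For an AR(p) model X_t = c + sum_i phi_i X_{t-i} + eps_t, the
one-step-ahead conditional mean is
  E[X_{t+1} | X_t, ...] = c + sum_i phi_i X_{t+1-i}.
Substitute known values:
  E[X_{t+1} | ...] = (0.537) * (5) + (-0.313) * (8)
                   = 0.1810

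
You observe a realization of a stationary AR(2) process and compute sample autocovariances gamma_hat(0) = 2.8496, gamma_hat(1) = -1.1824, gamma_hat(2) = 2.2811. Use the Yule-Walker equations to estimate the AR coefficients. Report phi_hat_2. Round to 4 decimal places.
\hat\phi_{2} = 0.7590

The Yule-Walker equations for an AR(p) process read, in matrix form,
  Gamma_p phi = r_p,   with   (Gamma_p)_{ij} = gamma(|i - j|),
                       (r_p)_i = gamma(i),   i,j = 1..p.
Substitute the sample gammas (Toeplitz matrix and right-hand side of size 2):
  Gamma_p = [[2.8496, -1.1824], [-1.1824, 2.8496]]
  r_p     = [-1.1824, 2.2811]
Written out:
  2.8496 phi_1 - 1.1824 phi_2 = -1.1824
  -1.1824 phi_1 + 2.8496 phi_2 = 2.2811
Solve by Cramer's rule:
  det = gamma(0)^2 - gamma(1)^2 = (2.8496)^2 - (-1.1824)^2 = 8.12022016 - 1.39806976 = 6.7221504
  phi_hat_1 = [gamma(1) gamma(0) - gamma(1) gamma(2)] / det = [(-1.1824)(2.8496) - (-1.1824)(2.2811)] / 6.7221504 = -0.6721944 / 6.7221504 = -0.1
  phi_hat_2 = [gamma(0) gamma(2) - gamma(1)^2] / det = [(2.8496)(2.2811) - (-1.1824)^2] / 6.7221504 = 5.1021528 / 6.7221504 = 0.759
So phi_hat = [-0.1000, 0.7590].
Therefore phi_hat_2 = 0.7590.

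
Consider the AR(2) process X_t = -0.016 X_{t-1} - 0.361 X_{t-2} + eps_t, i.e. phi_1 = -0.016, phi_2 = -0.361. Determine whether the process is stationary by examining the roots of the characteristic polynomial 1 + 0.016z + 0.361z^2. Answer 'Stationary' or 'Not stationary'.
\text{Stationary}

The AR(p) characteristic polynomial is P(z) = 1 + 0.016z + 0.361z^2.
Stationarity requires all roots to lie outside the unit circle, i.e. |z| > 1 for every root.
Set 1 + (0.016) z + (0.361) z^2 = 0, i.e. a z^2 + b z + c = 0 with a = 0.361, b = 0.016, c = 1.
Discriminant D = b^2 - 4ac = (0.016)^2 - 4*(0.361)*1 = 0.000256 - (1.444) = -1.443744.
D < 0, so the roots are the complex-conjugate pair z = (-b +/- i sqrt(-D)) / (2a) = -0.0222 +/- 1.6642i.
For a conjugate pair |z|^2 = z * conj(z) = (product of roots) = c/a = 1/(0.361) = 2.770083, so |z| = sqrt(2.770083) = 1.6644 for both roots.
Moduli of all roots: 1.6644, 1.6644.
All moduli strictly greater than 1? Yes.
Verdict: Stationary.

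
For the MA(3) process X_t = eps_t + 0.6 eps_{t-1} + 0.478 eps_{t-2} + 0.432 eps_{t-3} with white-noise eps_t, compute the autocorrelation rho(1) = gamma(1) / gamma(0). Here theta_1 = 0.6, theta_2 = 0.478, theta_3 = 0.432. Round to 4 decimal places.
\rho(1) = 0.6159

For an MA(q) process with theta_0 = 1, the autocovariance is
  gamma(k) = sigma^2 * sum_{i=0..q-k} theta_i * theta_{i+k},
and rho(k) = gamma(k) / gamma(0). Sigma^2 cancels.
  numerator   = (1)*(0.6) + (0.6)*(0.478) + (0.478)*(0.432) = 1.093296.
  denominator = (1)^2 + (0.6)^2 + (0.478)^2 + (0.432)^2 = 1.775108.
  rho(1) = 1.093296 / 1.775108 = 0.6159.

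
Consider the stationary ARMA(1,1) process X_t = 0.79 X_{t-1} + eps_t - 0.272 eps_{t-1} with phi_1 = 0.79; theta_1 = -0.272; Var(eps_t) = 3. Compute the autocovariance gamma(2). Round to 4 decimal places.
\gamma(2) = 2.5641

Multiply the model equation by X_{t-k} and take expectations. With theta_0 = psi_0 = 1 and psi_j the MA(infinity) weights, this gives
  gamma(k) - sum_i phi_i gamma(k-i) = c_k,
  c_k = sigma^2 * sum_{j=k..q} theta_j psi_{j-k}   (c_k = 0 for k > q),
using gamma(-m) = gamma(m).
psi-weights needed (psi_j = theta_j + sum_i phi_i psi_{j-i}):
  psi_1 = theta_1 + phi_1 = -0.272 + (0.79) = 0.518
Right-hand sides:
  c_0 = sigma^2 (1 + theta_1 psi_1) = 3 * (1 + (-0.272)(0.518)) = 3 * 0.859104 = 2.577312
  c_1 = sigma^2 theta_1 = 3 * (-0.272) = -0.816
  c_2 = 0
Equations for k = 0 and k = 1 (AR order 1):
  gamma(0) = phi_1 gamma(1) + c_0
  gamma(1) = phi_1 gamma(0) + c_1
Substituting the second into the first: gamma(0) (1 - phi_1^2) = c_0 + phi_1 c_1, so
  gamma(0) = (c_0 + phi_1 c_1) / (1 - phi_1^2) = (2.577312 + (0.79)(-0.816)) / (1 - (0.79)^2) = 1.932672 / 0.3759 = 5.141453.
  gamma(1) = phi_1 gamma(0) + c_1 = (0.79)(5.141453) + (-0.816) = 3.245747.
For k = 2 (> q): gamma(2) = phi_1 gamma(1) = (0.79)(3.245747) = 2.564141.
Therefore gamma(2) = 2.5641 (to 4 decimal places).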